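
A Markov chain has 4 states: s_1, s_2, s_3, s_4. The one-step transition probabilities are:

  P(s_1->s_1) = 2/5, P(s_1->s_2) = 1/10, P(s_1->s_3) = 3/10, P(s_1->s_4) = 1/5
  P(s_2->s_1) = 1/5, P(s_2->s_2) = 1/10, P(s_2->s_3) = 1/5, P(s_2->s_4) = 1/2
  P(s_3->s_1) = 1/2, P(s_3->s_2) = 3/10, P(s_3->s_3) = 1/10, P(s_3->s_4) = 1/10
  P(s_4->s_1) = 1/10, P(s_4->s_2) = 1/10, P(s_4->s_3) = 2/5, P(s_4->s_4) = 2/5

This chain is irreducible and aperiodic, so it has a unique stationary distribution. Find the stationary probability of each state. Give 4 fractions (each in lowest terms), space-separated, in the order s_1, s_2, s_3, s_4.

The stationary distribution satisfies pi = pi * P, i.e.:
  pi_s_1 = 2/5*pi_s_1 + 1/5*pi_s_2 + 1/2*pi_s_3 + 1/10*pi_s_4
  pi_s_2 = 1/10*pi_s_1 + 1/10*pi_s_2 + 3/10*pi_s_3 + 1/10*pi_s_4
  pi_s_3 = 3/10*pi_s_1 + 1/5*pi_s_2 + 1/10*pi_s_3 + 2/5*pi_s_4
  pi_s_4 = 1/5*pi_s_1 + 1/2*pi_s_2 + 1/10*pi_s_3 + 2/5*pi_s_4
with normalization: pi_s_1 + pi_s_2 + pi_s_3 + pi_s_4 = 1.

Using the first 3 balance equations plus normalization, the linear system A*pi = b is:
  [-3/5, 1/5, 1/2, 1/10] . pi = 0
  [1/10, -9/10, 3/10, 1/10] . pi = 0
  [3/10, 1/5, -9/10, 2/5] . pi = 0
  [1, 1, 1, 1] . pi = 1

Solving yields:
  pi_s_1 = 307/980
  pi_s_2 = 149/980
  pi_s_3 = 51/196
  pi_s_4 = 269/980

Verification (pi * P):
  307/980*2/5 + 149/980*1/5 + 51/196*1/2 + 269/980*1/10 = 307/980 = pi_s_1  (ok)
  307/980*1/10 + 149/980*1/10 + 51/196*3/10 + 269/980*1/10 = 149/980 = pi_s_2  (ok)
  307/980*3/10 + 149/980*1/5 + 51/196*1/10 + 269/980*2/5 = 51/196 = pi_s_3  (ok)
  307/980*1/5 + 149/980*1/2 + 51/196*1/10 + 269/980*2/5 = 269/980 = pi_s_4  (ok)

Answer: 307/980 149/980 51/196 269/980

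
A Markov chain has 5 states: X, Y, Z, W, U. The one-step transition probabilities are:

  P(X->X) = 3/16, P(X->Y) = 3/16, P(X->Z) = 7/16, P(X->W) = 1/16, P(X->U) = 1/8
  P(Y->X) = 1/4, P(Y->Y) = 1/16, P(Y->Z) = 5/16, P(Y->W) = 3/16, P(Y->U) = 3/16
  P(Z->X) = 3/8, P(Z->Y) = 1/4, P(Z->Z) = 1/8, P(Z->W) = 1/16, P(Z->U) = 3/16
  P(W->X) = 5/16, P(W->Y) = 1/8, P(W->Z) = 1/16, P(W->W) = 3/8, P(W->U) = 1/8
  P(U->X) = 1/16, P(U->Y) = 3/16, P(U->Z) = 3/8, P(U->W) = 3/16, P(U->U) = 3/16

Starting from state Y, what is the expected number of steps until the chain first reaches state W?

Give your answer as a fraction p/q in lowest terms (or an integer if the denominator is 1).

Answer: 80784/9721

Derivation:
Let h_i = expected steps to first reach W from state i.
Boundary: h_W = 0.
First-step equations for the other states:
  h_X = 1 + 3/16*h_X + 3/16*h_Y + 7/16*h_Z + 1/16*h_W + 1/8*h_U
  h_Y = 1 + 1/4*h_X + 1/16*h_Y + 5/16*h_Z + 3/16*h_W + 3/16*h_U
  h_Z = 1 + 3/8*h_X + 1/4*h_Y + 1/8*h_Z + 1/16*h_W + 3/16*h_U
  h_U = 1 + 1/16*h_X + 3/16*h_Y + 3/8*h_Z + 3/16*h_W + 3/16*h_U

Substituting h_W = 0 and rearranging gives the linear system (I - Q) h = 1:
  [13/16, -3/16, -7/16, -1/8] . (h_X, h_Y, h_Z, h_U) = 1
  [-1/4, 15/16, -5/16, -3/16] . (h_X, h_Y, h_Z, h_U) = 1
  [-3/8, -1/4, 7/8, -3/16] . (h_X, h_Y, h_Z, h_U) = 1
  [-1/16, -3/16, -3/8, 13/16] . (h_X, h_Y, h_Z, h_U) = 1

Solving yields:
  h_X = 91504/9721
  h_Y = 80784/9721
  h_Z = 90416/9721
  h_U = 79376/9721

Starting state is Y, so the expected hitting time is h_Y = 80784/9721.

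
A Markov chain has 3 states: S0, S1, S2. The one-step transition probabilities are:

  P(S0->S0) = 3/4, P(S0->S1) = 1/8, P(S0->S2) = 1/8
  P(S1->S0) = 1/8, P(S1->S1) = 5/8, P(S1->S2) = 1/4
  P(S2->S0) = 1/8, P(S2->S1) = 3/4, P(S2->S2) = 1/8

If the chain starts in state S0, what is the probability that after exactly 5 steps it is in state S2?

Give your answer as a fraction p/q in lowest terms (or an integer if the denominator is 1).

Computing P^5 by repeated multiplication:
P^1 =
  S0: [3/4, 1/8, 1/8]
  S1: [1/8, 5/8, 1/4]
  S2: [1/8, 3/4, 1/8]
P^2 =
  S0: [19/32, 17/64, 9/64]
  S1: [13/64, 19/32, 13/64]
  S2: [13/64, 37/64, 7/32]
P^3 =
  S0: [127/256, 177/512, 81/512]
  S1: [129/512, 281/512, 51/256]
  S2: [129/512, 141/256, 101/512]
P^4 =
  S0: [891/2048, 1625/4096, 689/4096]
  S1: [1157/4096, 1073/2048, 793/4096]
  S2: [1157/4096, 2145/4096, 397/2048]
P^5 =
  S0: [6503/16384, 14041/32768, 5721/32768]
  S1: [9881/32768, 16645/32768, 3121/16384]
  S2: [9881/32768, 8323/16384, 6241/32768]

(P^5)[S0 -> S2] = 5721/32768

Answer: 5721/32768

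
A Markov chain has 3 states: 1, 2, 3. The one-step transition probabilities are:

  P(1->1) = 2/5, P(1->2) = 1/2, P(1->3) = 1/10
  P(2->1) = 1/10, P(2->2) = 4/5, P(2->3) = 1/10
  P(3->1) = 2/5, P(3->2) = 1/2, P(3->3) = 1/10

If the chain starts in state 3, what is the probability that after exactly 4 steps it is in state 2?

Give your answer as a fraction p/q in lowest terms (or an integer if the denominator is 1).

Answer: 1417/2000

Derivation:
Computing P^4 by repeated multiplication:
P^1 =
  1: [2/5, 1/2, 1/10]
  2: [1/10, 4/5, 1/10]
  3: [2/5, 1/2, 1/10]
P^2 =
  1: [1/4, 13/20, 1/10]
  2: [4/25, 37/50, 1/10]
  3: [1/4, 13/20, 1/10]
P^3 =
  1: [41/200, 139/200, 1/10]
  2: [89/500, 361/500, 1/10]
  3: [41/200, 139/200, 1/10]
P^4 =
  1: [383/2000, 1417/2000, 1/10]
  2: [917/5000, 3583/5000, 1/10]
  3: [383/2000, 1417/2000, 1/10]

(P^4)[3 -> 2] = 1417/2000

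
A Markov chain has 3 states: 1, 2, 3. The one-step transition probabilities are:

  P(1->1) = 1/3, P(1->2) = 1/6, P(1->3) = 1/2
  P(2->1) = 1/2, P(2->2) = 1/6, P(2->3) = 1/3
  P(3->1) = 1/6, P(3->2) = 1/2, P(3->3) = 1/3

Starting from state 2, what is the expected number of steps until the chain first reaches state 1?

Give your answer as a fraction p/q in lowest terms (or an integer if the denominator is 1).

Let h_i = expected steps to first reach 1 from state i.
Boundary: h_1 = 0.
First-step equations for the other states:
  h_2 = 1 + 1/2*h_1 + 1/6*h_2 + 1/3*h_3
  h_3 = 1 + 1/6*h_1 + 1/2*h_2 + 1/3*h_3

Substituting h_1 = 0 and rearranging gives the linear system (I - Q) h = 1:
  [5/6, -1/3] . (h_2, h_3) = 1
  [-1/2, 2/3] . (h_2, h_3) = 1

Solving yields:
  h_2 = 18/7
  h_3 = 24/7

Starting state is 2, so the expected hitting time is h_2 = 18/7.

Answer: 18/7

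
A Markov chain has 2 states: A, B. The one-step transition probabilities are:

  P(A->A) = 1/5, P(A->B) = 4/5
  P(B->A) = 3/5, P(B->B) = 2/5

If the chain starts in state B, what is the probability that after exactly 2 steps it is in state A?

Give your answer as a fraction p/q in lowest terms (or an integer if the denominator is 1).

Answer: 9/25

Derivation:
Computing P^2 by repeated multiplication:
P^1 =
  A: [1/5, 4/5]
  B: [3/5, 2/5]
P^2 =
  A: [13/25, 12/25]
  B: [9/25, 16/25]

(P^2)[B -> A] = 9/25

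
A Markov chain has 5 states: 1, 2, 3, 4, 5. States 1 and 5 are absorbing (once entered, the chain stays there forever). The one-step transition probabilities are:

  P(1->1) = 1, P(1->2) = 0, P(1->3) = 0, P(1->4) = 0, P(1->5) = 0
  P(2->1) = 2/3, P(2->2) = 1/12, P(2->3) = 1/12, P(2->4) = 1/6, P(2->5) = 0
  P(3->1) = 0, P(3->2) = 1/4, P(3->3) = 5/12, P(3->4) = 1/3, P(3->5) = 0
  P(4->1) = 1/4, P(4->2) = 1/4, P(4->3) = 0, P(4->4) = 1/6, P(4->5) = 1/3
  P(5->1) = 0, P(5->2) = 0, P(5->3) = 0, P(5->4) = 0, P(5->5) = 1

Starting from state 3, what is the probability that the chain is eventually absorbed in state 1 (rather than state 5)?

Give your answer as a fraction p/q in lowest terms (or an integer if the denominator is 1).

Answer: 243/343

Derivation:
Let a_i = P(absorbed in 1 | start in state i).
Boundary conditions: a_1 = 1, a_5 = 0.
For each transient state i, a_i = sum_j P(i->j) * a_j:
  a_2 = 2/3*a_1 + 1/12*a_2 + 1/12*a_3 + 1/6*a_4 + 0*a_5
  a_3 = 0*a_1 + 1/4*a_2 + 5/12*a_3 + 1/3*a_4 + 0*a_5
  a_4 = 1/4*a_1 + 1/4*a_2 + 0*a_3 + 1/6*a_4 + 1/3*a_5

Substituting a_1 = 1 and a_5 = 0, rearrange to (I - Q) a = r where r[i] = P(i -> 1):
  [11/12, -1/12, -1/6] . (a_2, a_3, a_4) = 2/3
  [-1/4, 7/12, -1/3] . (a_2, a_3, a_4) = 0
  [-1/4, 0, 5/6] . (a_2, a_3, a_4) = 1/4

Solving yields:
  a_2 = 307/343
  a_3 = 243/343
  a_4 = 195/343

Starting state is 3, so the absorption probability is a_3 = 243/343.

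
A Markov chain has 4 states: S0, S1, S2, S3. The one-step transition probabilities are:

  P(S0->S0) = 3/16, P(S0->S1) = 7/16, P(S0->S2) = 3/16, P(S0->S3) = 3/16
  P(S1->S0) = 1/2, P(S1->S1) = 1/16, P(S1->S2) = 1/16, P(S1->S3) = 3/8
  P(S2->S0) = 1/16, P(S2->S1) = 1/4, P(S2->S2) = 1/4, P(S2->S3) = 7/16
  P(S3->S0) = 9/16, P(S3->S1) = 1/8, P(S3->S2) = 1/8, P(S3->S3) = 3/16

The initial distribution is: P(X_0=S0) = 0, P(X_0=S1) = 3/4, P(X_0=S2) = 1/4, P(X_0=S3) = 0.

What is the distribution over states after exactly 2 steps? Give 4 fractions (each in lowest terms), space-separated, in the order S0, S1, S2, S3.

Propagating the distribution step by step (d_{t+1} = d_t * P):
d_0 = (S0=0, S1=3/4, S2=1/4, S3=0)
  d_1[S0] = 0*3/16 + 3/4*1/2 + 1/4*1/16 + 0*9/16 = 25/64
  d_1[S1] = 0*7/16 + 3/4*1/16 + 1/4*1/4 + 0*1/8 = 7/64
  d_1[S2] = 0*3/16 + 3/4*1/16 + 1/4*1/4 + 0*1/8 = 7/64
  d_1[S3] = 0*3/16 + 3/4*3/8 + 1/4*7/16 + 0*3/16 = 25/64
d_1 = (S0=25/64, S1=7/64, S2=7/64, S3=25/64)
  d_2[S0] = 25/64*3/16 + 7/64*1/2 + 7/64*1/16 + 25/64*9/16 = 363/1024
  d_2[S1] = 25/64*7/16 + 7/64*1/16 + 7/64*1/4 + 25/64*1/8 = 65/256
  d_2[S2] = 25/64*3/16 + 7/64*1/16 + 7/64*1/4 + 25/64*1/8 = 5/32
  d_2[S3] = 25/64*3/16 + 7/64*3/8 + 7/64*7/16 + 25/64*3/16 = 241/1024
d_2 = (S0=363/1024, S1=65/256, S2=5/32, S3=241/1024)

Answer: 363/1024 65/256 5/32 241/1024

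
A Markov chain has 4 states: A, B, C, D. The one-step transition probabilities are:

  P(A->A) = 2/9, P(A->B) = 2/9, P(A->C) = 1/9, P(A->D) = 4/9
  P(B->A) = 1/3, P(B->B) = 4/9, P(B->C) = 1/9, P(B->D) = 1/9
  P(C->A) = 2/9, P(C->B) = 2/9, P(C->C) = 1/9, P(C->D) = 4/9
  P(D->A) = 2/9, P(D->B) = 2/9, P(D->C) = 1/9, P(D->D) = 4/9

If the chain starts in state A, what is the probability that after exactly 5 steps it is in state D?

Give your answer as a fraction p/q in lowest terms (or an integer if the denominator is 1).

Computing P^5 by repeated multiplication:
P^1 =
  A: [2/9, 2/9, 1/9, 4/9]
  B: [1/3, 4/9, 1/9, 1/9]
  C: [2/9, 2/9, 1/9, 4/9]
  D: [2/9, 2/9, 1/9, 4/9]
P^2 =
  A: [20/81, 22/81, 1/9, 10/27]
  B: [22/81, 26/81, 1/9, 8/27]
  C: [20/81, 22/81, 1/9, 10/27]
  D: [20/81, 22/81, 1/9, 10/27]
P^3 =
  A: [184/729, 206/729, 1/9, 86/243]
  B: [188/729, 214/729, 1/9, 82/243]
  C: [184/729, 206/729, 1/9, 86/243]
  D: [184/729, 206/729, 1/9, 86/243]
P^4 =
  A: [1664/6561, 1870/6561, 1/9, 766/2187]
  B: [1672/6561, 1886/6561, 1/9, 758/2187]
  C: [1664/6561, 1870/6561, 1/9, 766/2187]
  D: [1664/6561, 1870/6561, 1/9, 766/2187]
P^5 =
  A: [14992/59049, 16862/59049, 1/9, 6878/19683]
  B: [15008/59049, 16894/59049, 1/9, 6862/19683]
  C: [14992/59049, 16862/59049, 1/9, 6878/19683]
  D: [14992/59049, 16862/59049, 1/9, 6878/19683]

(P^5)[A -> D] = 6878/19683

Answer: 6878/19683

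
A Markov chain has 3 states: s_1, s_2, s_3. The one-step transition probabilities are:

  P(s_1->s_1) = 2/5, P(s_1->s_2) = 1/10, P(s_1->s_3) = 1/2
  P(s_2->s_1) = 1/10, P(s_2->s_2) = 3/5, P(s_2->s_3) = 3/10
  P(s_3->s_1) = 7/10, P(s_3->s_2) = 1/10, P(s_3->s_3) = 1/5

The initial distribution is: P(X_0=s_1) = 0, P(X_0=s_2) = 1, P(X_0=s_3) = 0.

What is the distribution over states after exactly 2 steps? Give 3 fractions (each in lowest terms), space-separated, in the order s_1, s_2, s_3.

Propagating the distribution step by step (d_{t+1} = d_t * P):
d_0 = (s_1=0, s_2=1, s_3=0)
  d_1[s_1] = 0*2/5 + 1*1/10 + 0*7/10 = 1/10
  d_1[s_2] = 0*1/10 + 1*3/5 + 0*1/10 = 3/5
  d_1[s_3] = 0*1/2 + 1*3/10 + 0*1/5 = 3/10
d_1 = (s_1=1/10, s_2=3/5, s_3=3/10)
  d_2[s_1] = 1/10*2/5 + 3/5*1/10 + 3/10*7/10 = 31/100
  d_2[s_2] = 1/10*1/10 + 3/5*3/5 + 3/10*1/10 = 2/5
  d_2[s_3] = 1/10*1/2 + 3/5*3/10 + 3/10*1/5 = 29/100
d_2 = (s_1=31/100, s_2=2/5, s_3=29/100)

Answer: 31/100 2/5 29/100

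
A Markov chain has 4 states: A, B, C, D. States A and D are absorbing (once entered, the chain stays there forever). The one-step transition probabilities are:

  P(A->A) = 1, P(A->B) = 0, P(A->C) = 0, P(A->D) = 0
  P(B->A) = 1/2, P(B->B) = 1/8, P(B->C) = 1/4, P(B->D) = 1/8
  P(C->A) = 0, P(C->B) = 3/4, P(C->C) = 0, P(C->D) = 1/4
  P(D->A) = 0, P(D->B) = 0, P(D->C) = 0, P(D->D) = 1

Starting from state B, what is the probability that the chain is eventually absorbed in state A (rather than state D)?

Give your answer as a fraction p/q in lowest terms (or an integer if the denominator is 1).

Answer: 8/11

Derivation:
Let a_i = P(absorbed in A | start in state i).
Boundary conditions: a_A = 1, a_D = 0.
For each transient state i, a_i = sum_j P(i->j) * a_j:
  a_B = 1/2*a_A + 1/8*a_B + 1/4*a_C + 1/8*a_D
  a_C = 0*a_A + 3/4*a_B + 0*a_C + 1/4*a_D

Substituting a_A = 1 and a_D = 0, rearrange to (I - Q) a = r where r[i] = P(i -> A):
  [7/8, -1/4] . (a_B, a_C) = 1/2
  [-3/4, 1] . (a_B, a_C) = 0

Solving yields:
  a_B = 8/11
  a_C = 6/11

Starting state is B, so the absorption probability is a_B = 8/11.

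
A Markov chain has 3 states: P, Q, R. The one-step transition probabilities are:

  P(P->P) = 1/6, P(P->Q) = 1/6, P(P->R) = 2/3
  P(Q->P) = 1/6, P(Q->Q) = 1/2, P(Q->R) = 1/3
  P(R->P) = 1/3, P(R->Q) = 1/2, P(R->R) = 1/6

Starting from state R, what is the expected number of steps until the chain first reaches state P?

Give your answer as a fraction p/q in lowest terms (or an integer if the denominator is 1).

Let h_i = expected steps to first reach P from state i.
Boundary: h_P = 0.
First-step equations for the other states:
  h_Q = 1 + 1/6*h_P + 1/2*h_Q + 1/3*h_R
  h_R = 1 + 1/3*h_P + 1/2*h_Q + 1/6*h_R

Substituting h_P = 0 and rearranging gives the linear system (I - Q) h = 1:
  [1/2, -1/3] . (h_Q, h_R) = 1
  [-1/2, 5/6] . (h_Q, h_R) = 1

Solving yields:
  h_Q = 14/3
  h_R = 4

Starting state is R, so the expected hitting time is h_R = 4.

Answer: 4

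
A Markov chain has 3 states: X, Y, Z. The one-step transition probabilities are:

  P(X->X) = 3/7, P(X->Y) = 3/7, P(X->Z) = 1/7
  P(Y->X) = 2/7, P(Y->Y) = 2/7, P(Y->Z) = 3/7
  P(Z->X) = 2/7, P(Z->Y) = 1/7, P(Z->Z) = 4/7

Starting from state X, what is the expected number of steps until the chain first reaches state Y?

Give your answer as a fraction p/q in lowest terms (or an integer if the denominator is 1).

Answer: 14/5

Derivation:
Let h_i = expected steps to first reach Y from state i.
Boundary: h_Y = 0.
First-step equations for the other states:
  h_X = 1 + 3/7*h_X + 3/7*h_Y + 1/7*h_Z
  h_Z = 1 + 2/7*h_X + 1/7*h_Y + 4/7*h_Z

Substituting h_Y = 0 and rearranging gives the linear system (I - Q) h = 1:
  [4/7, -1/7] . (h_X, h_Z) = 1
  [-2/7, 3/7] . (h_X, h_Z) = 1

Solving yields:
  h_X = 14/5
  h_Z = 21/5

Starting state is X, so the expected hitting time is h_X = 14/5.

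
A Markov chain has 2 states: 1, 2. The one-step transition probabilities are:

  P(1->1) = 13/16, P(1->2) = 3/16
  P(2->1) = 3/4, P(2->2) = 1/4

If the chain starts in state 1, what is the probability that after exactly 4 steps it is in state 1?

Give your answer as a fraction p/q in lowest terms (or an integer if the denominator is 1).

Computing P^4 by repeated multiplication:
P^1 =
  1: [13/16, 3/16]
  2: [3/4, 1/4]
P^2 =
  1: [205/256, 51/256]
  2: [51/64, 13/64]
P^3 =
  1: [3277/4096, 819/4096]
  2: [819/1024, 205/1024]
P^4 =
  1: [52429/65536, 13107/65536]
  2: [13107/16384, 3277/16384]

(P^4)[1 -> 1] = 52429/65536

Answer: 52429/65536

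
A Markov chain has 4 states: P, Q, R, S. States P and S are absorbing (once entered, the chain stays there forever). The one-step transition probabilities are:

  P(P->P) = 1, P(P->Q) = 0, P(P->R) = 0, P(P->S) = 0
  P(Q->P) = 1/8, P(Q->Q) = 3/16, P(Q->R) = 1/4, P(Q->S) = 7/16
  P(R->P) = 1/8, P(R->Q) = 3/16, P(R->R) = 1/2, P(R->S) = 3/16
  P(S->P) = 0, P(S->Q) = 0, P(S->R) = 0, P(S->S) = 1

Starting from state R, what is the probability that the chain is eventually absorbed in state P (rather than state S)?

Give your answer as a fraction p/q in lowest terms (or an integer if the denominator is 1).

Answer: 8/23

Derivation:
Let a_i = P(absorbed in P | start in state i).
Boundary conditions: a_P = 1, a_S = 0.
For each transient state i, a_i = sum_j P(i->j) * a_j:
  a_Q = 1/8*a_P + 3/16*a_Q + 1/4*a_R + 7/16*a_S
  a_R = 1/8*a_P + 3/16*a_Q + 1/2*a_R + 3/16*a_S

Substituting a_P = 1 and a_S = 0, rearrange to (I - Q) a = r where r[i] = P(i -> P):
  [13/16, -1/4] . (a_Q, a_R) = 1/8
  [-3/16, 1/2] . (a_Q, a_R) = 1/8

Solving yields:
  a_Q = 6/23
  a_R = 8/23

Starting state is R, so the absorption probability is a_R = 8/23.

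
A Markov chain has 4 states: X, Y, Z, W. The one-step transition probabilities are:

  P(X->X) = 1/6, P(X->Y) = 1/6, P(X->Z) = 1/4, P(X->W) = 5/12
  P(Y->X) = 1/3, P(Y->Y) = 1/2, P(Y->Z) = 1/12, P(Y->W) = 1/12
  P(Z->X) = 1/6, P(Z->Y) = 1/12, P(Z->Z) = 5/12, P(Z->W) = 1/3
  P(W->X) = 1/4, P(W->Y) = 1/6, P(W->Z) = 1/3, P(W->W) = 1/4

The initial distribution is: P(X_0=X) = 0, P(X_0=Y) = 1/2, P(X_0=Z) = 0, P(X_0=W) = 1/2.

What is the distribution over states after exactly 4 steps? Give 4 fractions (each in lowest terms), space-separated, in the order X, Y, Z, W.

Answer: 787/3456 341/1536 5767/20736 11287/41472

Derivation:
Propagating the distribution step by step (d_{t+1} = d_t * P):
d_0 = (X=0, Y=1/2, Z=0, W=1/2)
  d_1[X] = 0*1/6 + 1/2*1/3 + 0*1/6 + 1/2*1/4 = 7/24
  d_1[Y] = 0*1/6 + 1/2*1/2 + 0*1/12 + 1/2*1/6 = 1/3
  d_1[Z] = 0*1/4 + 1/2*1/12 + 0*5/12 + 1/2*1/3 = 5/24
  d_1[W] = 0*5/12 + 1/2*1/12 + 0*1/3 + 1/2*1/4 = 1/6
d_1 = (X=7/24, Y=1/3, Z=5/24, W=1/6)
  d_2[X] = 7/24*1/6 + 1/3*1/3 + 5/24*1/6 + 1/6*1/4 = 17/72
  d_2[Y] = 7/24*1/6 + 1/3*1/2 + 5/24*1/12 + 1/6*1/6 = 25/96
  d_2[Z] = 7/24*1/4 + 1/3*1/12 + 5/24*5/12 + 1/6*1/3 = 35/144
  d_2[W] = 7/24*5/12 + 1/3*1/12 + 5/24*1/3 + 1/6*1/4 = 25/96
d_2 = (X=17/72, Y=25/96, Z=35/144, W=25/96)
  d_3[X] = 17/72*1/6 + 25/96*1/3 + 35/144*1/6 + 25/96*1/4 = 89/384
  d_3[Y] = 17/72*1/6 + 25/96*1/2 + 35/144*1/12 + 25/96*1/6 = 403/1728
  d_3[Z] = 17/72*1/4 + 25/96*1/12 + 35/144*5/12 + 25/96*1/3 = 929/3456
  d_3[W] = 17/72*5/12 + 25/96*1/12 + 35/144*1/3 + 25/96*1/4 = 115/432
d_3 = (X=89/384, Y=403/1728, Z=929/3456, W=115/432)
  d_4[X] = 89/384*1/6 + 403/1728*1/3 + 929/3456*1/6 + 115/432*1/4 = 787/3456
  d_4[Y] = 89/384*1/6 + 403/1728*1/2 + 929/3456*1/12 + 115/432*1/6 = 341/1536
  d_4[Z] = 89/384*1/4 + 403/1728*1/12 + 929/3456*5/12 + 115/432*1/3 = 5767/20736
  d_4[W] = 89/384*5/12 + 403/1728*1/12 + 929/3456*1/3 + 115/432*1/4 = 11287/41472
d_4 = (X=787/3456, Y=341/1536, Z=5767/20736, W=11287/41472)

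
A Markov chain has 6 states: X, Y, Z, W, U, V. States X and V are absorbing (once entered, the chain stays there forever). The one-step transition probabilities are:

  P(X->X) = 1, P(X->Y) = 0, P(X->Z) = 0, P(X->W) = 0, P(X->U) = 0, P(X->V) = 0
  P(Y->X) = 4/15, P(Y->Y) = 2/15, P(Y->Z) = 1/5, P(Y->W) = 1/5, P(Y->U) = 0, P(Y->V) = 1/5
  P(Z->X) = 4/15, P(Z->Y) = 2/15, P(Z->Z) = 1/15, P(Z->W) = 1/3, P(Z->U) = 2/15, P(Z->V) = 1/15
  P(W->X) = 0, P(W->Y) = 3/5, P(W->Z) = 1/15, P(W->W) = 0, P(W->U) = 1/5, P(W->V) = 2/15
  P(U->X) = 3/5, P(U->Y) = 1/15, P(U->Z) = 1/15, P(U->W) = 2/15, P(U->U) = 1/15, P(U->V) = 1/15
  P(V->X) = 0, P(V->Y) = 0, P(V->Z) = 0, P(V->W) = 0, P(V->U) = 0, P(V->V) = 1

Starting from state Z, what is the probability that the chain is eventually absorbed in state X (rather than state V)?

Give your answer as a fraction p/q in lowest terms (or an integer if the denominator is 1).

Let a_i = P(absorbed in X | start in state i).
Boundary conditions: a_X = 1, a_V = 0.
For each transient state i, a_i = sum_j P(i->j) * a_j:
  a_Y = 4/15*a_X + 2/15*a_Y + 1/5*a_Z + 1/5*a_W + 0*a_U + 1/5*a_V
  a_Z = 4/15*a_X + 2/15*a_Y + 1/15*a_Z + 1/3*a_W + 2/15*a_U + 1/15*a_V
  a_W = 0*a_X + 3/5*a_Y + 1/15*a_Z + 0*a_W + 1/5*a_U + 2/15*a_V
  a_U = 3/5*a_X + 1/15*a_Y + 1/15*a_Z + 2/15*a_W + 1/15*a_U + 1/15*a_V

Substituting a_X = 1 and a_V = 0, rearrange to (I - Q) a = r where r[i] = P(i -> X):
  [13/15, -1/5, -1/5, 0] . (a_Y, a_Z, a_W, a_U) = 4/15
  [-2/15, 14/15, -1/3, -2/15] . (a_Y, a_Z, a_W, a_U) = 4/15
  [-3/5, -1/15, 1, -1/5] . (a_Y, a_Z, a_W, a_U) = 0
  [-1/15, -1/15, -2/15, 14/15] . (a_Y, a_Z, a_W, a_U) = 3/5

Solving yields:
  a_Y = 16003/26752
  a_Z = 18477/26752
  a_W = 25/44
  a_U = 2729/3344

Starting state is Z, so the absorption probability is a_Z = 18477/26752.

Answer: 18477/26752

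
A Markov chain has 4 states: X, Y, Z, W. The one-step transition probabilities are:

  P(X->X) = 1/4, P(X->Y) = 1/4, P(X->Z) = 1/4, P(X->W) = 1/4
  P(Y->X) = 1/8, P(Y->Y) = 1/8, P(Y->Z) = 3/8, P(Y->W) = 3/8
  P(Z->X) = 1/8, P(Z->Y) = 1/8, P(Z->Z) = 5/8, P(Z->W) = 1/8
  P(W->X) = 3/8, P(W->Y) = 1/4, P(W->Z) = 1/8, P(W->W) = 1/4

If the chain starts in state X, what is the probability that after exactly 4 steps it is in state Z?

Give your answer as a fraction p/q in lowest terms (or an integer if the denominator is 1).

Answer: 785/2048

Derivation:
Computing P^4 by repeated multiplication:
P^1 =
  X: [1/4, 1/4, 1/4, 1/4]
  Y: [1/8, 1/8, 3/8, 3/8]
  Z: [1/8, 1/8, 5/8, 1/8]
  W: [3/8, 1/4, 1/8, 1/4]
P^2 =
  X: [7/32, 3/16, 11/32, 1/4]
  Y: [15/64, 3/16, 23/64, 7/32]
  Z: [11/64, 5/32, 31/64, 3/16]
  W: [15/64, 13/64, 19/64, 17/64]
P^3 =
  X: [55/256, 47/256, 95/256, 59/256]
  Y: [107/512, 93/512, 195/512, 117/512]
  Z: [99/512, 87/512, 219/512, 107/512]
  W: [113/512, 3/16, 181/512, 61/256]
P^4 =
  X: [429/2048, 185/1024, 785/2048, 29/128]
  Y: [853/4096, 23/128, 1585/4096, 461/2048]
  Z: [825/4096, 359/2048, 1661/4096, 223/1024]
  W: [869/4096, 747/4096, 1541/4096, 939/4096]

(P^4)[X -> Z] = 785/2048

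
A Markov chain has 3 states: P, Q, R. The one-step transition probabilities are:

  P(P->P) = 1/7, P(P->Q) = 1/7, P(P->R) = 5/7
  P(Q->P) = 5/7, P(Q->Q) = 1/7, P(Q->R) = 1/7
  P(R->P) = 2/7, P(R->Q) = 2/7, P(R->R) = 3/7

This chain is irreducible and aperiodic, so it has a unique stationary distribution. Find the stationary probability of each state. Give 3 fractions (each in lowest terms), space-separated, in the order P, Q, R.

Answer: 22/67 14/67 31/67

Derivation:
The stationary distribution satisfies pi = pi * P, i.e.:
  pi_P = 1/7*pi_P + 5/7*pi_Q + 2/7*pi_R
  pi_Q = 1/7*pi_P + 1/7*pi_Q + 2/7*pi_R
  pi_R = 5/7*pi_P + 1/7*pi_Q + 3/7*pi_R
with normalization: pi_P + pi_Q + pi_R = 1.

Using the first 2 balance equations plus normalization, the linear system A*pi = b is:
  [-6/7, 5/7, 2/7] . pi = 0
  [1/7, -6/7, 2/7] . pi = 0
  [1, 1, 1] . pi = 1

Solving yields:
  pi_P = 22/67
  pi_Q = 14/67
  pi_R = 31/67

Verification (pi * P):
  22/67*1/7 + 14/67*5/7 + 31/67*2/7 = 22/67 = pi_P  (ok)
  22/67*1/7 + 14/67*1/7 + 31/67*2/7 = 14/67 = pi_Q  (ok)
  22/67*5/7 + 14/67*1/7 + 31/67*3/7 = 31/67 = pi_R  (ok)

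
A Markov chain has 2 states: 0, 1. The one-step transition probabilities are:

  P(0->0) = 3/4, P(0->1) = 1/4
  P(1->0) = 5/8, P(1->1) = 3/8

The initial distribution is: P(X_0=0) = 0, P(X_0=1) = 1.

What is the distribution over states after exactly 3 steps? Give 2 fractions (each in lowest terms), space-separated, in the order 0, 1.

Propagating the distribution step by step (d_{t+1} = d_t * P):
d_0 = (0=0, 1=1)
  d_1[0] = 0*3/4 + 1*5/8 = 5/8
  d_1[1] = 0*1/4 + 1*3/8 = 3/8
d_1 = (0=5/8, 1=3/8)
  d_2[0] = 5/8*3/4 + 3/8*5/8 = 45/64
  d_2[1] = 5/8*1/4 + 3/8*3/8 = 19/64
d_2 = (0=45/64, 1=19/64)
  d_3[0] = 45/64*3/4 + 19/64*5/8 = 365/512
  d_3[1] = 45/64*1/4 + 19/64*3/8 = 147/512
d_3 = (0=365/512, 1=147/512)

Answer: 365/512 147/512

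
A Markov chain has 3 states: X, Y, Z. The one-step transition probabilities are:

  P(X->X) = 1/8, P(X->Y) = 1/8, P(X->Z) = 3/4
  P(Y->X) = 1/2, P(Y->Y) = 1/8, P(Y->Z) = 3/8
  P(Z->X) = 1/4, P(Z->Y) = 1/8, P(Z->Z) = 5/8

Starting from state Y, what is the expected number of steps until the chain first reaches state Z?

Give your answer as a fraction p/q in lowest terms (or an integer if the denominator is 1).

Let h_i = expected steps to first reach Z from state i.
Boundary: h_Z = 0.
First-step equations for the other states:
  h_X = 1 + 1/8*h_X + 1/8*h_Y + 3/4*h_Z
  h_Y = 1 + 1/2*h_X + 1/8*h_Y + 3/8*h_Z

Substituting h_Z = 0 and rearranging gives the linear system (I - Q) h = 1:
  [7/8, -1/8] . (h_X, h_Y) = 1
  [-1/2, 7/8] . (h_X, h_Y) = 1

Solving yields:
  h_X = 64/45
  h_Y = 88/45

Starting state is Y, so the expected hitting time is h_Y = 88/45.

Answer: 88/45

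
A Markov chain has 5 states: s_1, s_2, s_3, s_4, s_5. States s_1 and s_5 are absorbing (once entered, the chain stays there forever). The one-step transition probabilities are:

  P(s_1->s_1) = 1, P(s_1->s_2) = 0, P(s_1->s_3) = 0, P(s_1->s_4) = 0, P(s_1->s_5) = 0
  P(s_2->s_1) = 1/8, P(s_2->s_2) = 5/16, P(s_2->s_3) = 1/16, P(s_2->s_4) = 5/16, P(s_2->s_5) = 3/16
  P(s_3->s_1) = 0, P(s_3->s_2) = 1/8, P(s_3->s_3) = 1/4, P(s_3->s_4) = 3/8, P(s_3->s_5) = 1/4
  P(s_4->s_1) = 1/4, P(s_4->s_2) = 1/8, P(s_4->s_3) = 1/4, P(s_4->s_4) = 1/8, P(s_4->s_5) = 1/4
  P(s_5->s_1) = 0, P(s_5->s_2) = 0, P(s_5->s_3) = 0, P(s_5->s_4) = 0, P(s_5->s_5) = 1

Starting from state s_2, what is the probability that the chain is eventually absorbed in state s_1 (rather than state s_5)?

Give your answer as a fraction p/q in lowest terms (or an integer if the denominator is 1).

Let a_i = P(absorbed in s_1 | start in state i).
Boundary conditions: a_s_1 = 1, a_s_5 = 0.
For each transient state i, a_i = sum_j P(i->j) * a_j:
  a_s_2 = 1/8*a_s_1 + 5/16*a_s_2 + 1/16*a_s_3 + 5/16*a_s_4 + 3/16*a_s_5
  a_s_3 = 0*a_s_1 + 1/8*a_s_2 + 1/4*a_s_3 + 3/8*a_s_4 + 1/4*a_s_5
  a_s_4 = 1/4*a_s_1 + 1/8*a_s_2 + 1/4*a_s_3 + 1/8*a_s_4 + 1/4*a_s_5

Substituting a_s_1 = 1 and a_s_5 = 0, rearrange to (I - Q) a = r where r[i] = P(i -> s_1):
  [11/16, -1/16, -5/16] . (a_s_2, a_s_3, a_s_4) = 1/8
  [-1/8, 3/4, -3/8] . (a_s_2, a_s_3, a_s_4) = 0
  [-1/8, -1/4, 7/8] . (a_s_2, a_s_3, a_s_4) = 1/4

Solving yields:
  a_s_2 = 69/173
  a_s_3 = 48/173
  a_s_4 = 73/173

Starting state is s_2, so the absorption probability is a_s_2 = 69/173.

Answer: 69/173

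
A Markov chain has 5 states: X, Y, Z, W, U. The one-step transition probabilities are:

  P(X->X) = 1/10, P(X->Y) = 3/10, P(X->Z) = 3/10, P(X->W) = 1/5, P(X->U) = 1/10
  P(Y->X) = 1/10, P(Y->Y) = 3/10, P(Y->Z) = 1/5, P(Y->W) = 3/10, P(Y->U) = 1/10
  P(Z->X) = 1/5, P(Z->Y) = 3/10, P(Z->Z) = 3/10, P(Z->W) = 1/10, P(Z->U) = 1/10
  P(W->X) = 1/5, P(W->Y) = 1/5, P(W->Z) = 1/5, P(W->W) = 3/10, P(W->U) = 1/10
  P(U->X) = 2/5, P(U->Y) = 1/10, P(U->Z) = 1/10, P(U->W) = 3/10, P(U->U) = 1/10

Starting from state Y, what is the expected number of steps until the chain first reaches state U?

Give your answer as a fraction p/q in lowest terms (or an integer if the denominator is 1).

Let h_i = expected steps to first reach U from state i.
Boundary: h_U = 0.
First-step equations for the other states:
  h_X = 1 + 1/10*h_X + 3/10*h_Y + 3/10*h_Z + 1/5*h_W + 1/10*h_U
  h_Y = 1 + 1/10*h_X + 3/10*h_Y + 1/5*h_Z + 3/10*h_W + 1/10*h_U
  h_Z = 1 + 1/5*h_X + 3/10*h_Y + 3/10*h_Z + 1/10*h_W + 1/10*h_U
  h_W = 1 + 1/5*h_X + 1/5*h_Y + 1/5*h_Z + 3/10*h_W + 1/10*h_U

Substituting h_U = 0 and rearranging gives the linear system (I - Q) h = 1:
  [9/10, -3/10, -3/10, -1/5] . (h_X, h_Y, h_Z, h_W) = 1
  [-1/10, 7/10, -1/5, -3/10] . (h_X, h_Y, h_Z, h_W) = 1
  [-1/5, -3/10, 7/10, -1/10] . (h_X, h_Y, h_Z, h_W) = 1
  [-1/5, -1/5, -1/5, 7/10] . (h_X, h_Y, h_Z, h_W) = 1

Solving yields:
  h_X = 10
  h_Y = 10
  h_Z = 10
  h_W = 10

Starting state is Y, so the expected hitting time is h_Y = 10.

Answer: 10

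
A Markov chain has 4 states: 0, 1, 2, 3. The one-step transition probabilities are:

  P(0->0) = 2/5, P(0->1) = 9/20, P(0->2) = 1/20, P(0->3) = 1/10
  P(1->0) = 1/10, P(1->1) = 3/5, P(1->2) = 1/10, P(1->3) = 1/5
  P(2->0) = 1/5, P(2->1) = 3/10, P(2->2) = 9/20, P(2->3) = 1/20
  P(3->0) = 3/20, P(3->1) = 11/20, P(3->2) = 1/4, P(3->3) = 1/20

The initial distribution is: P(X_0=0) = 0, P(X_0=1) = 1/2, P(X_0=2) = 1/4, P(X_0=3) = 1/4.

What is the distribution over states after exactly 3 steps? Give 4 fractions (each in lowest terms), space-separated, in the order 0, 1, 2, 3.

Propagating the distribution step by step (d_{t+1} = d_t * P):
d_0 = (0=0, 1=1/2, 2=1/4, 3=1/4)
  d_1[0] = 0*2/5 + 1/2*1/10 + 1/4*1/5 + 1/4*3/20 = 11/80
  d_1[1] = 0*9/20 + 1/2*3/5 + 1/4*3/10 + 1/4*11/20 = 41/80
  d_1[2] = 0*1/20 + 1/2*1/10 + 1/4*9/20 + 1/4*1/4 = 9/40
  d_1[3] = 0*1/10 + 1/2*1/5 + 1/4*1/20 + 1/4*1/20 = 1/8
d_1 = (0=11/80, 1=41/80, 2=9/40, 3=1/8)
  d_2[0] = 11/80*2/5 + 41/80*1/10 + 9/40*1/5 + 1/8*3/20 = 17/100
  d_2[1] = 11/80*9/20 + 41/80*3/5 + 9/40*3/10 + 1/8*11/20 = 809/1600
  d_2[2] = 11/80*1/20 + 41/80*1/10 + 9/40*9/20 + 1/8*1/4 = 61/320
  d_2[3] = 11/80*1/10 + 41/80*1/5 + 9/40*1/20 + 1/8*1/20 = 107/800
d_2 = (0=17/100, 1=809/1600, 2=61/320, 3=107/800)
  d_3[0] = 17/100*2/5 + 809/1600*1/10 + 61/320*1/5 + 107/800*3/20 = 707/4000
  d_3[1] = 17/100*9/20 + 809/1600*3/5 + 61/320*3/10 + 107/800*11/20 = 817/1600
  d_3[2] = 17/100*1/20 + 809/1600*1/10 + 61/320*9/20 + 107/800*1/4 = 1141/6400
  d_3[3] = 17/100*1/10 + 809/1600*1/5 + 61/320*1/20 + 107/800*1/20 = 4299/32000
d_3 = (0=707/4000, 1=817/1600, 2=1141/6400, 3=4299/32000)

Answer: 707/4000 817/1600 1141/6400 4299/32000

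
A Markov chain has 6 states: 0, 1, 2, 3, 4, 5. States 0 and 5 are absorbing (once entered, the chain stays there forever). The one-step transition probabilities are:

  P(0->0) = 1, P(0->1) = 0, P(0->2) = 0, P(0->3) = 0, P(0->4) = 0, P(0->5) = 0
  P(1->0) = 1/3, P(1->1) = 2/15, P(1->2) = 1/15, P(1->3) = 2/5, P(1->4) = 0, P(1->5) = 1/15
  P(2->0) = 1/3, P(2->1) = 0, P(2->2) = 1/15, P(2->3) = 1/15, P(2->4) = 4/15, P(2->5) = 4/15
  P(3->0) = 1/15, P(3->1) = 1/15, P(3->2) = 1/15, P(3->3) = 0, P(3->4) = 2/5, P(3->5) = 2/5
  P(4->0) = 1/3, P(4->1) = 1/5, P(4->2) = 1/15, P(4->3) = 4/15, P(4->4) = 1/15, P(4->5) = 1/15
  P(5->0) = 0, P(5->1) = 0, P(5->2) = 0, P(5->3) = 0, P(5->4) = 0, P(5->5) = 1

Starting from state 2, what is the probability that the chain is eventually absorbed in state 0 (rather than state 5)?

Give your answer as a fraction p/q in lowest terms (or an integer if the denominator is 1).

Answer: 2817/4940

Derivation:
Let a_i = P(absorbed in 0 | start in state i).
Boundary conditions: a_0 = 1, a_5 = 0.
For each transient state i, a_i = sum_j P(i->j) * a_j:
  a_1 = 1/3*a_0 + 2/15*a_1 + 1/15*a_2 + 2/5*a_3 + 0*a_4 + 1/15*a_5
  a_2 = 1/3*a_0 + 0*a_1 + 1/15*a_2 + 1/15*a_3 + 4/15*a_4 + 4/15*a_5
  a_3 = 1/15*a_0 + 1/15*a_1 + 1/15*a_2 + 0*a_3 + 2/5*a_4 + 2/5*a_5
  a_4 = 1/3*a_0 + 1/5*a_1 + 1/15*a_2 + 4/15*a_3 + 1/15*a_4 + 1/15*a_5

Substituting a_0 = 1 and a_5 = 0, rearrange to (I - Q) a = r where r[i] = P(i -> 0):
  [13/15, -1/15, -2/5, 0] . (a_1, a_2, a_3, a_4) = 1/3
  [0, 14/15, -1/15, -4/15] . (a_1, a_2, a_3, a_4) = 1/3
  [-1/15, -1/15, 1, -2/5] . (a_1, a_2, a_3, a_4) = 1/15
  [-1/5, -1/15, -4/15, 14/15] . (a_1, a_2, a_3, a_4) = 1/3

Solving yields:
  a_1 = 3037/4940
  a_2 = 2817/4940
  a_3 = 997/2470
  a_4 = 1593/2470

Starting state is 2, so the absorption probability is a_2 = 2817/4940.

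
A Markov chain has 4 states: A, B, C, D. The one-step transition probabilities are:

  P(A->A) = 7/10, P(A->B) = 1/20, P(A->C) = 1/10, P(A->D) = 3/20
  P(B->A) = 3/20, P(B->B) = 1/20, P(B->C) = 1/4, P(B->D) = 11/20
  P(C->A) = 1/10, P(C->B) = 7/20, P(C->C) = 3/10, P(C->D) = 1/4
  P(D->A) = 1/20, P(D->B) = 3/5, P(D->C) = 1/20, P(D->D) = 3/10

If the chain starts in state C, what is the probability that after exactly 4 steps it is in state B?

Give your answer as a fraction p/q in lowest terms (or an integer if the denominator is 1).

Computing P^4 by repeated multiplication:
P^1 =
  A: [7/10, 1/20, 1/10, 3/20]
  B: [3/20, 1/20, 1/4, 11/20]
  C: [1/10, 7/20, 3/10, 1/4]
  D: [1/20, 3/5, 1/20, 3/10]
P^2 =
  A: [103/200, 13/80, 3/25, 81/400]
  B: [33/200, 171/400, 13/100, 111/400]
  C: [33/200, 111/400, 1/5, 143/400]
  D: [29/200, 23/100, 37/200, 11/25]
P^3 =
  A: [407/1000, 1579/8000, 553/4000, 2059/8000]
  B: [413/2000, 1933/8000, 141/800, 601/1600]
  C: [39/200, 2453/8000, 131/800, 2677/8000]
  D: [353/2000, 139/400, 299/2000, 653/2000]
P^4 =
  A: [853/2500, 7457/32000, 11551/80000, 45021/160000]
  B: [543/2500, 9903/32000, 12217/80000, 51299/160000]
  C: [539/2500, 45307/160000, 12961/80000, 2171/6400]
  D: [4139/20000, 10977/40000, 1657/10000, 14117/40000]

(P^4)[C -> B] = 45307/160000

Answer: 45307/160000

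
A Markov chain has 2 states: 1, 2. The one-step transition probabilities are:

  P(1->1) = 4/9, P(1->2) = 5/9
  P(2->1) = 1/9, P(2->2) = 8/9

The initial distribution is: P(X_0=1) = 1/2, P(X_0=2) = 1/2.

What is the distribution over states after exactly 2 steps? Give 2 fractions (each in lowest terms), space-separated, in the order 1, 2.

Propagating the distribution step by step (d_{t+1} = d_t * P):
d_0 = (1=1/2, 2=1/2)
  d_1[1] = 1/2*4/9 + 1/2*1/9 = 5/18
  d_1[2] = 1/2*5/9 + 1/2*8/9 = 13/18
d_1 = (1=5/18, 2=13/18)
  d_2[1] = 5/18*4/9 + 13/18*1/9 = 11/54
  d_2[2] = 5/18*5/9 + 13/18*8/9 = 43/54
d_2 = (1=11/54, 2=43/54)

Answer: 11/54 43/54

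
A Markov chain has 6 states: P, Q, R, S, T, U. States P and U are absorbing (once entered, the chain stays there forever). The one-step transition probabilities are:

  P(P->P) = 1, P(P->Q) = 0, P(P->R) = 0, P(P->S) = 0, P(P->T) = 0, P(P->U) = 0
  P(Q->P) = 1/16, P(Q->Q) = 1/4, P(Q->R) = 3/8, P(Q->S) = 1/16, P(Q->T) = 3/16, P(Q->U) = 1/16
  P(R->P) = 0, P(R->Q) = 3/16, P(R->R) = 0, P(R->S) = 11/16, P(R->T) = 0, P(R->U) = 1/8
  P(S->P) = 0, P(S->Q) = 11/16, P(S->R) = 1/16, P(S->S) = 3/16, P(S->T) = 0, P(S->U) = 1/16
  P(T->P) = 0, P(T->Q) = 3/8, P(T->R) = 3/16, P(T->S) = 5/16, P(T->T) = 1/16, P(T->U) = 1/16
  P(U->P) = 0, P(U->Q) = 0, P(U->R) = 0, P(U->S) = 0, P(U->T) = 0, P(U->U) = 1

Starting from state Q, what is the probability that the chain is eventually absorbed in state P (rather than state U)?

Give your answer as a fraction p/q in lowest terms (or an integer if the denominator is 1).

Answer: 985/3568

Derivation:
Let a_i = P(absorbed in P | start in state i).
Boundary conditions: a_P = 1, a_U = 0.
For each transient state i, a_i = sum_j P(i->j) * a_j:
  a_Q = 1/16*a_P + 1/4*a_Q + 3/8*a_R + 1/16*a_S + 3/16*a_T + 1/16*a_U
  a_R = 0*a_P + 3/16*a_Q + 0*a_R + 11/16*a_S + 0*a_T + 1/8*a_U
  a_S = 0*a_P + 11/16*a_Q + 1/16*a_R + 3/16*a_S + 0*a_T + 1/16*a_U
  a_T = 0*a_P + 3/8*a_Q + 3/16*a_R + 5/16*a_S + 1/16*a_T + 1/16*a_U

Substituting a_P = 1 and a_U = 0, rearrange to (I - Q) a = r where r[i] = P(i -> P):
  [3/4, -3/8, -1/16, -3/16] . (a_Q, a_R, a_S, a_T) = 1/16
  [-3/16, 1, -11/16, 0] . (a_Q, a_R, a_S, a_T) = 0
  [-11/16, -1/16, 13/16, 0] . (a_Q, a_R, a_S, a_T) = 0
  [-3/8, -3/16, -5/16, 15/16] . (a_Q, a_R, a_S, a_T) = 0

Solving yields:
  a_Q = 985/3568
  a_R = 50/223
  a_S = 895/3568
  a_T = 2557/10704

Starting state is Q, so the absorption probability is a_Q = 985/3568.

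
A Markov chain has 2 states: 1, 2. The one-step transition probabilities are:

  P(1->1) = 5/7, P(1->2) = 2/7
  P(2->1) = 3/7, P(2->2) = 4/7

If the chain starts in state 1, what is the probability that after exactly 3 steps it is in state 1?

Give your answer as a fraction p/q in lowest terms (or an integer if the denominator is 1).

Answer: 209/343

Derivation:
Computing P^3 by repeated multiplication:
P^1 =
  1: [5/7, 2/7]
  2: [3/7, 4/7]
P^2 =
  1: [31/49, 18/49]
  2: [27/49, 22/49]
P^3 =
  1: [209/343, 134/343]
  2: [201/343, 142/343]

(P^3)[1 -> 1] = 209/343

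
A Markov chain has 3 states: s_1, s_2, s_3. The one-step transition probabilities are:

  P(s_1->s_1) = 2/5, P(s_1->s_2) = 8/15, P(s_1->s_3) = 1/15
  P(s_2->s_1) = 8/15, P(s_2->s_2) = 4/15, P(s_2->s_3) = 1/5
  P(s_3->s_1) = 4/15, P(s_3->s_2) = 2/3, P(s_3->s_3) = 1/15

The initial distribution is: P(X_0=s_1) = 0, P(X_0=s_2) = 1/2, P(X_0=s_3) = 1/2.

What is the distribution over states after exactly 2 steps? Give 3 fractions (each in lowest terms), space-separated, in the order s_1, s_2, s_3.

Propagating the distribution step by step (d_{t+1} = d_t * P):
d_0 = (s_1=0, s_2=1/2, s_3=1/2)
  d_1[s_1] = 0*2/5 + 1/2*8/15 + 1/2*4/15 = 2/5
  d_1[s_2] = 0*8/15 + 1/2*4/15 + 1/2*2/3 = 7/15
  d_1[s_3] = 0*1/15 + 1/2*1/5 + 1/2*1/15 = 2/15
d_1 = (s_1=2/5, s_2=7/15, s_3=2/15)
  d_2[s_1] = 2/5*2/5 + 7/15*8/15 + 2/15*4/15 = 4/9
  d_2[s_2] = 2/5*8/15 + 7/15*4/15 + 2/15*2/3 = 32/75
  d_2[s_3] = 2/5*1/15 + 7/15*1/5 + 2/15*1/15 = 29/225
d_2 = (s_1=4/9, s_2=32/75, s_3=29/225)

Answer: 4/9 32/75 29/225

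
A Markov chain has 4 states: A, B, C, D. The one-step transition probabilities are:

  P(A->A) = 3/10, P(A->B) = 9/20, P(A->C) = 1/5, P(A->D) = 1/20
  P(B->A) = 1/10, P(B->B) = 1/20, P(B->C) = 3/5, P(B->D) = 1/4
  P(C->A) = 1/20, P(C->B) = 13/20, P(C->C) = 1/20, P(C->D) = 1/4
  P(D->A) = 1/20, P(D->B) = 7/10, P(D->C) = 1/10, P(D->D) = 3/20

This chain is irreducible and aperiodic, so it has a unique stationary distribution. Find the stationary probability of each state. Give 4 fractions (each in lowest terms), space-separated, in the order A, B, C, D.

The stationary distribution satisfies pi = pi * P, i.e.:
  pi_A = 3/10*pi_A + 1/10*pi_B + 1/20*pi_C + 1/20*pi_D
  pi_B = 9/20*pi_A + 1/20*pi_B + 13/20*pi_C + 7/10*pi_D
  pi_C = 1/5*pi_A + 3/5*pi_B + 1/20*pi_C + 1/10*pi_D
  pi_D = 1/20*pi_A + 1/4*pi_B + 1/4*pi_C + 3/20*pi_D
with normalization: pi_A + pi_B + pi_C + pi_D = 1.

Using the first 3 balance equations plus normalization, the linear system A*pi = b is:
  [-7/10, 1/10, 1/20, 1/20] . pi = 0
  [9/20, -19/20, 13/20, 7/10] . pi = 0
  [1/5, 3/5, -19/20, 1/10] . pi = 0
  [1, 1, 1, 1] . pi = 1

Solving yields:
  pi_A = 995/10652
  pi_B = 4273/10652
  pi_C = 786/2663
  pi_D = 560/2663

Verification (pi * P):
  995/10652*3/10 + 4273/10652*1/10 + 786/2663*1/20 + 560/2663*1/20 = 995/10652 = pi_A  (ok)
  995/10652*9/20 + 4273/10652*1/20 + 786/2663*13/20 + 560/2663*7/10 = 4273/10652 = pi_B  (ok)
  995/10652*1/5 + 4273/10652*3/5 + 786/2663*1/20 + 560/2663*1/10 = 786/2663 = pi_C  (ok)
  995/10652*1/20 + 4273/10652*1/4 + 786/2663*1/4 + 560/2663*3/20 = 560/2663 = pi_D  (ok)

Answer: 995/10652 4273/10652 786/2663 560/2663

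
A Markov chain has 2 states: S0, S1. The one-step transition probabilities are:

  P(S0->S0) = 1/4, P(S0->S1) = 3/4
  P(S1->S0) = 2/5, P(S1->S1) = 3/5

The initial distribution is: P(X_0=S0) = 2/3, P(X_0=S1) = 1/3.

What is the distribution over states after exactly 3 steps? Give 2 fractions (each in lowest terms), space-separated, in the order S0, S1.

Propagating the distribution step by step (d_{t+1} = d_t * P):
d_0 = (S0=2/3, S1=1/3)
  d_1[S0] = 2/3*1/4 + 1/3*2/5 = 3/10
  d_1[S1] = 2/3*3/4 + 1/3*3/5 = 7/10
d_1 = (S0=3/10, S1=7/10)
  d_2[S0] = 3/10*1/4 + 7/10*2/5 = 71/200
  d_2[S1] = 3/10*3/4 + 7/10*3/5 = 129/200
d_2 = (S0=71/200, S1=129/200)
  d_3[S0] = 71/200*1/4 + 129/200*2/5 = 1387/4000
  d_3[S1] = 71/200*3/4 + 129/200*3/5 = 2613/4000
d_3 = (S0=1387/4000, S1=2613/4000)

Answer: 1387/4000 2613/4000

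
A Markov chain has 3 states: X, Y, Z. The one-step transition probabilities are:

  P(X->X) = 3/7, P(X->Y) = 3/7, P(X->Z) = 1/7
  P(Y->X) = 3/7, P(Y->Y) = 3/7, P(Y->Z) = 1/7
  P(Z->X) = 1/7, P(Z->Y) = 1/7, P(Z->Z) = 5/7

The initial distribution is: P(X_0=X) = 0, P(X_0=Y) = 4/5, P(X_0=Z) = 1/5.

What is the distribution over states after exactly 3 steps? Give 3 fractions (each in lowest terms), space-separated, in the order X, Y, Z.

Answer: 593/1715 593/1715 529/1715

Derivation:
Propagating the distribution step by step (d_{t+1} = d_t * P):
d_0 = (X=0, Y=4/5, Z=1/5)
  d_1[X] = 0*3/7 + 4/5*3/7 + 1/5*1/7 = 13/35
  d_1[Y] = 0*3/7 + 4/5*3/7 + 1/5*1/7 = 13/35
  d_1[Z] = 0*1/7 + 4/5*1/7 + 1/5*5/7 = 9/35
d_1 = (X=13/35, Y=13/35, Z=9/35)
  d_2[X] = 13/35*3/7 + 13/35*3/7 + 9/35*1/7 = 87/245
  d_2[Y] = 13/35*3/7 + 13/35*3/7 + 9/35*1/7 = 87/245
  d_2[Z] = 13/35*1/7 + 13/35*1/7 + 9/35*5/7 = 71/245
d_2 = (X=87/245, Y=87/245, Z=71/245)
  d_3[X] = 87/245*3/7 + 87/245*3/7 + 71/245*1/7 = 593/1715
  d_3[Y] = 87/245*3/7 + 87/245*3/7 + 71/245*1/7 = 593/1715
  d_3[Z] = 87/245*1/7 + 87/245*1/7 + 71/245*5/7 = 529/1715
d_3 = (X=593/1715, Y=593/1715, Z=529/1715)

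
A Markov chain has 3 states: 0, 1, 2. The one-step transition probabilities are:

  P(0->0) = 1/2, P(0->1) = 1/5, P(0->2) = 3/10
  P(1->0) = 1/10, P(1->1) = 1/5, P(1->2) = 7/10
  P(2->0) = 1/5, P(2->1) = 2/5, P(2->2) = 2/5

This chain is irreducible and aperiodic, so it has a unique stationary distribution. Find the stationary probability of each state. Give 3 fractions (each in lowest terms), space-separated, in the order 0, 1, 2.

The stationary distribution satisfies pi = pi * P, i.e.:
  pi_0 = 1/2*pi_0 + 1/10*pi_1 + 1/5*pi_2
  pi_1 = 1/5*pi_0 + 1/5*pi_1 + 2/5*pi_2
  pi_2 = 3/10*pi_0 + 7/10*pi_1 + 2/5*pi_2
with normalization: pi_0 + pi_1 + pi_2 = 1.

Using the first 2 balance equations plus normalization, the linear system A*pi = b is:
  [-1/2, 1/10, 1/5] . pi = 0
  [1/5, -4/5, 2/5] . pi = 0
  [1, 1, 1] . pi = 1

Solving yields:
  pi_0 = 10/41
  pi_1 = 12/41
  pi_2 = 19/41

Verification (pi * P):
  10/41*1/2 + 12/41*1/10 + 19/41*1/5 = 10/41 = pi_0  (ok)
  10/41*1/5 + 12/41*1/5 + 19/41*2/5 = 12/41 = pi_1  (ok)
  10/41*3/10 + 12/41*7/10 + 19/41*2/5 = 19/41 = pi_2  (ok)

Answer: 10/41 12/41 19/41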